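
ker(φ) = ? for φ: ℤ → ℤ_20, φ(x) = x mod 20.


Kernel = preimage of identity
ker(φ) = {x ∈ ℤ : x ≡ 0 (mod 20)} = 20ℤ = {0, ±20, ±40, ...}

ker(φ) = 20ℤ


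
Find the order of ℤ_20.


ℤ_n has n elements.

|ℤ_20| = 20


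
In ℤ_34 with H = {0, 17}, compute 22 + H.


22 + H = {22 + h (mod 34) : h ∈ H}
22+0=22, 22+17=5
22 + H = {5, 22} = 5 + H

22 + H = {5, 22}


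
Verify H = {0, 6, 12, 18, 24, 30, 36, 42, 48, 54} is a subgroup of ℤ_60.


Subgroup test for H = {0, 6, 12, 18, 24, 30, 36, 42, 48, 54} in (ℤ_60, +):
(1) 0 ∈ H? Yes
(2) Closure: for all a,b ∈ H, (a+b) mod 60 ∈ H? Yes
(3) Inverses: for all a ∈ H, -a mod 60 ∈ H? Yes

Yes, H is a subgroup of ℤ_60


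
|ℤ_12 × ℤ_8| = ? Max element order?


|ℤ_12 × ℤ_8| = 12 × 8 = 96
Max element order = lcm(12,8) = 24
Cyclic? No (gcd=4)

|ℤ_12×ℤ_8| = 96, max element order = 24


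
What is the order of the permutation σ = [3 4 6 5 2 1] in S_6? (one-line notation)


Cycle decomposition: (1 3 6) (2 4 5)
Cycle lengths: 3, 3
Order = lcm(3, 3) = 3

ord(σ) = 3


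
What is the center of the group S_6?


Z(G) = {g ∈ G | gx = xg for all x ∈ G}
S_n is non-abelian for n ≥ 3; Z(S_6) is trivial

Z(S_6) = {e}


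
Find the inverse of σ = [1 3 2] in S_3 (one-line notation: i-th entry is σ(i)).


To find σ⁻¹, swap domain and range:
σ(1) = 1 → σ⁻¹(1) = 1
σ(2) = 3 → σ⁻¹(3) = 2
σ(3) = 2 → σ⁻¹(2) = 3

σ⁻¹ = [1 3 2]


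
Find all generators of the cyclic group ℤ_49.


g generates ℤ_n iff gcd(g,n) = 1
Prime factors of 49: 7
Generators are g ∈ {1,...,48} not divisible by any of these primes.
Generators: {1, 2, 3, 4, 5, 6, 8, 9, 10, 11, 12, 13, 15, 16, 17, 18, 19, 20, 22, 23, 24, 25, 26, 27, 29, 30, 31, 32, 33, 34, 36, 37, 38, 39, 40, 41, 43, 44, 45, 46, 47, 48}
Number of generators = φ(49) = 42

Generators of ℤ_49 = {1, 2, 3, 4, 5, 6, 8, 9, 10, 11, 12, 13, 15, 16, 17, 18, 19, 20, 22, 23, 24, 25, 26, 27, 29, 30, 31, 32, 33, 34, 36, 37, 38, 39, 40, 41, 43, 44, 45, 46, 47, 48}


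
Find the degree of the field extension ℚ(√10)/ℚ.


√10 has minimal polynomial x² - 10 (irreducible over ℚ since 10 is squarefree)

[ℚ(√10)/ℚ] = 2


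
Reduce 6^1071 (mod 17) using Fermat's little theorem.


Fermat's little theorem: if p is prime and gcd(a,p)=1, then a^(p-1) ≡ 1 (mod p)
p = 17 is prime, gcd(6,17) = 1
Reduce exponent: 1071 mod 16 = 15
So 6^1071 ≡ 6^15 (mod 17)
6^15 mod 17 = 3

6^1071 ≡ 3 (mod 17)


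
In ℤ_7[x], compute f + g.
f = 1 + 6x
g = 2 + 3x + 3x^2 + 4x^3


Add coefficients mod 7:
x^0: 1 + 2 = 3 (mod 7)
x^1: 6 + 3 = 2 (mod 7)
x^2: 0 + 3 = 3 (mod 7)
x^3: 0 + 4 = 4 (mod 7)
Result: 3 + 2x + 3x^2 + 4x^3

f + g = 3 + 2x + 3x^2 + 4x^3


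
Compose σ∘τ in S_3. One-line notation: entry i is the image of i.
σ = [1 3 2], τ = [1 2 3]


σ∘τ: apply τ first, then σ
1 →τ 1 →σ 1
2 →τ 2 →σ 3
3 →τ 3 →σ 2

σ∘τ = [1 3 2]


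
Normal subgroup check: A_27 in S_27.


H = A_27 in S_27
A_27 has index 2 in S_27, and every subgroup of index 2 is normal

Yes, normal subgroup


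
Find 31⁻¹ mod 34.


Use the extended Euclidean algorithm to write 1 = 31·s + 34·t; then s mod 34 is the inverse.
Euclidean algorithm:
  31 = 0·34 + 31
  34 = 1·31 + 3
  31 = 10·3 + 1
  3 = 3·1 + 0
gcd(31,34) = 1
Back-substitution gives: 31·(11) + 34·(-10) = 1
So 31⁻¹ ≡ 11 ≡ 11 (mod 34)
Check: 31 × 11 = 341 ≡ 1 (mod 34) ✓

31⁻¹ ≡ 11 (mod 34)


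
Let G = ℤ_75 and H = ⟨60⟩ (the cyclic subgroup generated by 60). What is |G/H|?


|⟨60⟩| = n / gcd(60, 75) = 75 / 15 = 5
H is normal (ℤ_75 is abelian).
|G/H| = |G| / |H| = 75 / 5 = 15

|G/H| = 15


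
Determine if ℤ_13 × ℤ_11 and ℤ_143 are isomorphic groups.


Comparing ℤ_13 × ℤ_11 and ℤ_143:
gcd(13,11) = 1, so ℤ_13 × ℤ_11 ≅ ℤ_143 (CRT)

Yes, ℤ_13 × ℤ_11 ≅ ℤ_143


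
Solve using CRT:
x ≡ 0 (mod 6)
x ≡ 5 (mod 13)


m₁ = 6, m₂ = 13, gcd = 1, so CRT applies. M = m₁·m₂ = 78
Let M₁ = M/m₁ = 13, M₂ = M/m₂ = 6
Find y₁ ≡ M₁⁻¹ (mod m₁): 13⁻¹ ≡ 1 (mod 6)
Find y₂ ≡ M₂⁻¹ (mod m₂): 6⁻¹ ≡ 11 (mod 13)
x = a₁·M₁·y₁ + a₂·M₂·y₂ = 0·13·1 + 5·6·11 = 330
Reduce mod 78: x ≡ 18
Check: 18 mod 6 = 0 ✓, 18 mod 13 = 5 ✓

x ≡ 18 (mod 78)


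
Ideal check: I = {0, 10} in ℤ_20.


Check ideal conditions for I = {0, 10} in ℤ_20:
(1) I is an additive subgroup? Yes
(2) For r ∈ ℤ_20 and a ∈ I: r·a ∈ I? Yes

Yes, I is an ideal of ℤ_20


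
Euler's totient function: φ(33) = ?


Factor n: 33 = 3 × 11
φ(n) = n · ∏(1 - 1/p) over distinct primes p | n
φ(33) = 33 · (1 - 1/3) · (1 - 1/11) = 20

φ(33) = 20


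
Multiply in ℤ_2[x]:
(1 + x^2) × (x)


Expand and collect like terms; reduce coefficients mod 2:
x^0: 1·0 = 0 ≡ 0 (mod 2)
x^1: 1·1 + 0·0 = 1 ≡ 1 (mod 2)
x^2: 0·1 + 1·0 = 0 ≡ 0 (mod 2)
x^3: 1·1 = 1 ≡ 1 (mod 2)
Result: x + x^3

f · g = x + x^3


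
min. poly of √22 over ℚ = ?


√22 satisfies x² - 22 = 0, irreducible over ℚ since 22 is squarefree

Minimal polynomial: x² - 22


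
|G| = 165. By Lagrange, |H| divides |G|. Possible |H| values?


Lagrange's theorem: |H| divides |G|
|G| = 165
Divisors of 165: 1, 3, 5, 11, 15, 33, 55, 165

Possible subgroup orders: {1, 3, 5, 11, 15, 33, 55, 165}


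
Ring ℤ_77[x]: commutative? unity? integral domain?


ℤ_77 has zero divisors (7·11 ≡ 0), and these lift to constant zero divisors in ℤ_77[x]; so not an integral domain
Commutative: Yes
Integral domain: No
Has unity: Yes

ℤ_77[x]: Commutative=Yes, Unity=Yes


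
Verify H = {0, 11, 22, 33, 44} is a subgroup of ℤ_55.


Subgroup test for H = {0, 11, 22, 33, 44} in (ℤ_55, +):
(1) 0 ∈ H? Yes
(2) Closure: for all a,b ∈ H, (a+b) mod 55 ∈ H? Yes
(3) Inverses: for all a ∈ H, -a mod 55 ∈ H? Yes

Yes, H is a subgroup of ℤ_55


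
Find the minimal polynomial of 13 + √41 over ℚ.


Let α = 13 + √41. Then α - 13 = √41, so (α - 13)² = 41, giving α² - 26α + 128 = 0. Degree 2 and α ∉ ℚ, so this is the minimal polynomial.

Minimal polynomial: x² - 26x + 128


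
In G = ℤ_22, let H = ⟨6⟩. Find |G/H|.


|⟨6⟩| = n / gcd(6, 22) = 22 / 2 = 11
H is normal (ℤ_22 is abelian).
|G/H| = |G| / |H| = 22 / 11 = 2

|G/H| = 2


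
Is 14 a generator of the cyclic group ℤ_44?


g generates ℤ_n iff gcd(g, n) = 1
gcd(14, 44) = 2
Since gcd = 2 ≠ 1, ⟨14⟩ has order 22 < 44, so 14 is not a generator.

No, 14 does not generate ℤ_44


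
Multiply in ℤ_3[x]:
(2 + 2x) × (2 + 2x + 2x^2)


Expand and collect like terms; reduce coefficients mod 3:
x^0: 2·2 = 4 ≡ 1 (mod 3)
x^1: 2·2 + 2·2 = 8 ≡ 2 (mod 3)
x^2: 2·2 + 2·2 = 8 ≡ 2 (mod 3)
x^3: 2·2 = 4 ≡ 1 (mod 3)
Result: 1 + 2x + 2x^2 + x^3

f · g = 1 + 2x + 2x^2 + x^3


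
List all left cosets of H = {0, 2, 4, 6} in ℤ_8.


H = {0, 2, 4, 6}, |H| = 4
Number of cosets = |G|/|H| = 8/4 = 2
0 + H = {0, 2, 4, 6}
1 + H = {1, 3, 5, 7}

Cosets: 0+H={0,2,4,6}; 1+H={1,3,5,7}


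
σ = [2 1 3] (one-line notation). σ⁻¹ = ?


To find σ⁻¹, swap domain and range:
σ(1) = 2 → σ⁻¹(2) = 1
σ(2) = 1 → σ⁻¹(1) = 2
σ(3) = 3 → σ⁻¹(3) = 3

σ⁻¹ = [2 1 3]


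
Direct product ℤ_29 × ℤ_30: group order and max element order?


|ℤ_29 × ℤ_30| = 29 × 30 = 870
Max element order = lcm(29,30) = 870
Cyclic? Yes (gcd=1)

|ℤ_29×ℤ_30| = 870, max element order = 870


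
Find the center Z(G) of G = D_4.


Z(G) = {g ∈ G | gx = xg for all x ∈ G}
For even n, Z(D_n) = {e, r^(n/2)}: the 180° rotation r^2 commutes with every reflection and rotation

Z(D_4) = {e, r^2}


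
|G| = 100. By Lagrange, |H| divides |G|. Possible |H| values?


Lagrange's theorem: |H| divides |G|
|G| = 100
Divisors of 100: 1, 2, 4, 5, 10, 20, 25, 50, 100

Possible subgroup orders: {1, 2, 4, 5, 10, 20, 25, 50, 100}


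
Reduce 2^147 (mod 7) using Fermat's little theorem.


Fermat's little theorem: if p is prime and gcd(a,p)=1, then a^(p-1) ≡ 1 (mod p)
p = 7 is prime, gcd(2,7) = 1
Reduce exponent: 147 mod 6 = 3
So 2^147 ≡ 2^3 (mod 7)
2^3 mod 7 = 1

2^147 ≡ 1 (mod 7)


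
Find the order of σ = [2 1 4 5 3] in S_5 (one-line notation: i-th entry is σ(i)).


Cycle decomposition: (1 2) (3 4 5)
Cycle lengths: 2, 3
Order = lcm(2, 3) = 6

ord(σ) = 6


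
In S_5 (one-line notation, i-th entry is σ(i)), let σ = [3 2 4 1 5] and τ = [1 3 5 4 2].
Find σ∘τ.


σ∘τ: apply τ first, then σ
1 →τ 1 →σ 3
2 →τ 3 →σ 4
3 →τ 5 →σ 5
4 →τ 4 →σ 1
5 →τ 2 →σ 2

σ∘τ = [3 4 5 1 2]


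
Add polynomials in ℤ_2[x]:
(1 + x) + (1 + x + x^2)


Add coefficients mod 2:
x^0: 1 + 1 = 0 (mod 2)
x^1: 1 + 1 = 0 (mod 2)
x^2: 0 + 1 = 1 (mod 2)
Result: x^2

f + g = x^2


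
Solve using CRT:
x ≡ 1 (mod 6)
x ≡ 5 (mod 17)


m₁ = 6, m₂ = 17, gcd = 1, so CRT applies. M = m₁·m₂ = 102
Let M₁ = M/m₁ = 17, M₂ = M/m₂ = 6
Find y₁ ≡ M₁⁻¹ (mod m₁): 17⁻¹ ≡ 5 (mod 6)
Find y₂ ≡ M₂⁻¹ (mod m₂): 6⁻¹ ≡ 3 (mod 17)
x = a₁·M₁·y₁ + a₂·M₂·y₂ = 1·17·5 + 5·6·3 = 175
Reduce mod 102: x ≡ 73
Check: 73 mod 6 = 1 ✓, 73 mod 17 = 5 ✓

x ≡ 73 (mod 102)


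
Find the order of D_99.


|D_n| = 2n (n rotations and n reflections)
|D_99| = 2×99 = 198

|D_99| = 198


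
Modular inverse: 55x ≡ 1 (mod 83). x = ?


Use the extended Euclidean algorithm to write 1 = 55·s + 83·t; then s mod 83 is the inverse.
Euclidean algorithm:
  55 = 0·83 + 55
  83 = 1·55 + 28
  55 = 1·28 + 27
  28 = 1·27 + 1
  27 = 27·1 + 0
gcd(55,83) = 1
Back-substitution gives: 55·(-3) + 83·(2) = 1
So 55⁻¹ ≡ -3 ≡ 80 (mod 83)
Check: 55 × 80 = 4400 ≡ 1 (mod 83) ✓

55⁻¹ ≡ 80 (mod 83)


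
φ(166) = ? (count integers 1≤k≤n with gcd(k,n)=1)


Factor n: 166 = 2 × 83
φ(n) = n · ∏(1 - 1/p) over distinct primes p | n
φ(166) = 166 · (1 - 1/2) · (1 - 1/83) = 82

φ(166) = 82


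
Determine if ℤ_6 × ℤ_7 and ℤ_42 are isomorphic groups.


Comparing ℤ_6 × ℤ_7 and ℤ_42:
gcd(6,7) = 1, so ℤ_6 × ℤ_7 ≅ ℤ_42 (CRT)

Yes, ℤ_6 × ℤ_7 ≅ ℤ_42


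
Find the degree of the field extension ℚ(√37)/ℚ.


√37 has minimal polynomial x² - 37 (irreducible over ℚ since 37 is squarefree)

[ℚ(√37)/ℚ] = 2


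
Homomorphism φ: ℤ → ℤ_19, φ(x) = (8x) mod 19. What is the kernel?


Kernel = preimage of identity
ker(φ) = {x ∈ ℤ : 8x ≡ 0 (mod 19)}. gcd(8,19) = 1, so 8x ≡ 0 (mod 19) ⟺ x ≡ 0 (mod 19/1 = 19). Hence ker(φ) = 19ℤ

ker(φ) = 19ℤ


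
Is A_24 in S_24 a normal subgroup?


H = A_24 in S_24
A_24 has index 2 in S_24, and every subgroup of index 2 is normal

Yes, normal subgroup


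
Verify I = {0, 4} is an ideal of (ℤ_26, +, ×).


Check ideal conditions for I = {0, 4} in ℤ_26:
(1) I is an additive subgroup? No
(2) For r ∈ ℤ_26 and a ∈ I: r·a ∈ I? No  [counterexample: r=2, a=4, r·a mod 26 = 8 ∉ I]

No, I is not an ideal of ℤ_26


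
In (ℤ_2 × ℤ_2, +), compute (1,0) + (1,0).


Operation: componentwise addition mod (2, 2)
(1,0) + (1,0) = ((a₁+b₁) mod 2, (a₂+b₂) mod 2) with a = (1,0), b = (1,0)

(1,0) + (1,0) = (0,0)


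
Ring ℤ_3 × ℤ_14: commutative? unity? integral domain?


Direct product ring; commutative with unity (1,1); but (1,0)·(0,1) = (0,0) gives zero divisors, so not an integral domain
Commutative: Yes
Integral domain: No
Has unity: Yes

ℤ_3 × ℤ_14: Commutative=Yes, Unity=Yes


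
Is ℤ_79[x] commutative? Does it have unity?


ℤ_79 is a field (n prime), so ℤ_79[x] is a commutative integral domain with unity
Commutative: Yes
Integral domain: Yes
Has unity: Yes

ℤ_79[x]: Commutative=Yes, Unity=Yes


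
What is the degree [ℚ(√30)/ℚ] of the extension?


√30 has minimal polynomial x² - 30 (irreducible over ℚ since 30 is squarefree)

[ℚ(√30)/ℚ] = 2


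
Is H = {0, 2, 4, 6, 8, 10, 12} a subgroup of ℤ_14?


Subgroup test for H = {0, 2, 4, 6, 8, 10, 12} in (ℤ_14, +):
(1) 0 ∈ H? Yes
(2) Closure: for all a,b ∈ H, (a+b) mod 14 ∈ H? Yes
(3) Inverses: for all a ∈ H, -a mod 14 ∈ H? Yes

Yes, H is a subgroup of ℤ_14


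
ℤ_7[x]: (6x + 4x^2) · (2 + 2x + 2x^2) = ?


Expand and collect like terms; reduce coefficients mod 7:
x^0: 0·2 = 0 ≡ 0 (mod 7)
x^1: 0·2 + 6·2 = 12 ≡ 5 (mod 7)
x^2: 0·2 + 6·2 + 4·2 = 20 ≡ 6 (mod 7)
x^3: 6·2 + 4·2 = 20 ≡ 6 (mod 7)
x^4: 4·2 = 8 ≡ 1 (mod 7)
Result: 5x + 6x^2 + 6x^3 + x^4

f · g = 5x + 6x^2 + 6x^3 + x^4


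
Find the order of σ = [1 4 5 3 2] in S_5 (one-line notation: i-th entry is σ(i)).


Cycle decomposition: (2 4 3 5)
Cycle lengths: 4
Order = lcm(4) = 4

ord(σ) = 4


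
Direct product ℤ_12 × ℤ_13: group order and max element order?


|ℤ_12 × ℤ_13| = 12 × 13 = 156
Max element order = lcm(12,13) = 156
Cyclic? Yes (gcd=1)

|ℤ_12×ℤ_13| = 156, max element order = 156


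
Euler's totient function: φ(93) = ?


Factor n: 93 = 3 × 31
φ(n) = n · ∏(1 - 1/p) over distinct primes p | n
φ(93) = 93 · (1 - 1/3) · (1 - 1/31) = 60

φ(93) = 60


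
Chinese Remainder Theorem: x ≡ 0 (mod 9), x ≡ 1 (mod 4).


m₁ = 9, m₂ = 4, gcd = 1, so CRT applies. M = m₁·m₂ = 36
Let M₁ = M/m₁ = 4, M₂ = M/m₂ = 9
Find y₁ ≡ M₁⁻¹ (mod m₁): 4⁻¹ ≡ 7 (mod 9)
Find y₂ ≡ M₂⁻¹ (mod m₂): 9⁻¹ ≡ 1 (mod 4)
x = a₁·M₁·y₁ + a₂·M₂·y₂ = 0·4·7 + 1·9·1 = 9
Reduce mod 36: x ≡ 9
Check: 9 mod 9 = 0 ✓, 9 mod 4 = 1 ✓

x ≡ 9 (mod 36)


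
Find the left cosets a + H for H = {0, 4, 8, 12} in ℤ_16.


H = {0, 4, 8, 12}, |H| = 4
Number of cosets = |G|/|H| = 16/4 = 4
0 + H = {0, 4, 8, 12}
1 + H = {1, 5, 9, 13}
2 + H = {2, 6, 10, 14}
3 + H = {3, 7, 11, 15}

Cosets: 0+H={0,4,8,12}; 1+H={1,5,9,13}; 2+H={2,6,10,14}; 3+H={3,7,11,15}


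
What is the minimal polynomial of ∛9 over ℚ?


∛9 satisfies x³ - 9 = 0, irreducible over ℚ (no rational root; 9 is not a perfect cube)

Minimal polynomial: x³ - 9


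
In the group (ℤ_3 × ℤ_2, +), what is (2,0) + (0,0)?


Operation: componentwise addition mod (3, 2)
(2,0) + (0,0) = ((a₁+b₁) mod 3, (a₂+b₂) mod 2) with a = (2,0), b = (0,0)

(2,0) + (0,0) = (2,0)


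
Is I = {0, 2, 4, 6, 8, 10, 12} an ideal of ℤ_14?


Check ideal conditions for I = {0, 2, 4, 6, 8, 10, 12} in ℤ_14:
(1) I is an additive subgroup? Yes
(2) For r ∈ ℤ_14 and a ∈ I: r·a ∈ I? Yes

Yes, I is an ideal of ℤ_14


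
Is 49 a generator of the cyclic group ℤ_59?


g generates ℤ_n iff gcd(g, n) = 1
gcd(49, 59) = 1
Since gcd = 1, 49 is a generator.

Yes, 49 generates ℤ_59


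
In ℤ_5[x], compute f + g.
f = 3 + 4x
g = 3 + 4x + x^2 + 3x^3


Add coefficients mod 5:
x^0: 3 + 3 = 1 (mod 5)
x^1: 4 + 4 = 3 (mod 5)
x^2: 0 + 1 = 1 (mod 5)
x^3: 0 + 3 = 3 (mod 5)
Result: 1 + 3x + x^2 + 3x^3

f + g = 1 + 3x + x^2 + 3x^3


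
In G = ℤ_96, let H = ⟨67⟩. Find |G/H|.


|⟨67⟩| = n / gcd(67, 96) = 96 / 1 = 96
H is normal (ℤ_96 is abelian).
|G/H| = |G| / |H| = 96 / 96 = 1

|G/H| = 1


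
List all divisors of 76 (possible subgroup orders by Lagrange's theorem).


Lagrange's theorem: |H| divides |G|
|G| = 76
Divisors of 76: 1, 2, 4, 19, 38, 76

Possible subgroup orders: {1, 2, 4, 19, 38, 76}


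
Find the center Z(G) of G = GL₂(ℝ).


Z(G) = {g ∈ G | gx = xg for all x ∈ G}
Only scalar multiples of the identity commute with all invertible matrices

Z(GL₂(ℝ)) = {aI : a ∈ ℝ, a ≠ 0}


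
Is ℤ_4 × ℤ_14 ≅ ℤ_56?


Comparing ℤ_4 × ℤ_14 and ℤ_56:
gcd(4,14) = 2 ≠ 1. Max element order in ℤ_4×ℤ_14 is lcm(4,14) = 28 < 56, so it has no element of order 56

No, ℤ_4 × ℤ_14 ≇ ℤ_56


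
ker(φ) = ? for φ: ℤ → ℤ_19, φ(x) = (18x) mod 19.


Kernel = preimage of identity
ker(φ) = {x ∈ ℤ : 18x ≡ 0 (mod 19)}. gcd(18,19) = 1, so 18x ≡ 0 (mod 19) ⟺ x ≡ 0 (mod 19/1 = 19). Hence ker(φ) = 19ℤ

ker(φ) = 19ℤ


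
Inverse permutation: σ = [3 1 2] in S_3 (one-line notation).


To find σ⁻¹, swap domain and range:
σ(1) = 3 → σ⁻¹(3) = 1
σ(2) = 1 → σ⁻¹(1) = 2
σ(3) = 2 → σ⁻¹(2) = 3

σ⁻¹ = [2 3 1]


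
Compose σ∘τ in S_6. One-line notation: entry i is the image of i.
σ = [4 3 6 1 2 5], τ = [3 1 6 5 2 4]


σ∘τ: apply τ first, then σ
1 →τ 3 →σ 6
2 →τ 1 →σ 4
3 →τ 6 →σ 5
4 →τ 5 →σ 2
5 →τ 2 →σ 3
6 →τ 4 →σ 1

σ∘τ = [6 4 5 2 3 1]


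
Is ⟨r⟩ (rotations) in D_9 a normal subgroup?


H = ⟨r⟩ (rotations) in D_9
The rotation subgroup ⟨r⟩ has index 2 in D_9, so it is normal

Yes, normal subgroup


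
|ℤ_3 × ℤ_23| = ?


|A × B| = |A| · |B|
|ℤ_3 × ℤ_23| = 3 × 23 = 69

|ℤ_3 × ℤ_23| = 69


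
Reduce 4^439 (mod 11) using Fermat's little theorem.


Fermat's little theorem: if p is prime and gcd(a,p)=1, then a^(p-1) ≡ 1 (mod p)
p = 11 is prime, gcd(4,11) = 1
Reduce exponent: 439 mod 10 = 9
So 4^439 ≡ 4^9 (mod 11)
4^9 mod 11 = 3

4^439 ≡ 3 (mod 11)


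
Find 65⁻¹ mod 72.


Use the extended Euclidean algorithm to write 1 = 65·s + 72·t; then s mod 72 is the inverse.
Euclidean algorithm:
  65 = 0·72 + 65
  72 = 1·65 + 7
  65 = 9·7 + 2
  7 = 3·2 + 1
  2 = 2·1 + 0
gcd(65,72) = 1
Back-substitution gives: 65·(-31) + 72·(28) = 1
So 65⁻¹ ≡ -31 ≡ 41 (mod 72)
Check: 65 × 41 = 2665 ≡ 1 (mod 72) ✓

65⁻¹ ≡ 41 (mod 72)


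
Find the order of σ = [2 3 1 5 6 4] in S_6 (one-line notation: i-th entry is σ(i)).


Cycle decomposition: (1 2 3) (4 5 6)
Cycle lengths: 3, 3
Order = lcm(3, 3) = 3

ord(σ) = 3


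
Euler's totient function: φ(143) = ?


Factor n: 143 = 11 × 13
φ(n) = n · ∏(1 - 1/p) over distinct primes p | n
φ(143) = 143 · (1 - 1/11) · (1 - 1/13) = 120

φ(143) = 120


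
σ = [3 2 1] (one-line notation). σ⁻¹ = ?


To find σ⁻¹, swap domain and range:
σ(1) = 3 → σ⁻¹(3) = 1
σ(2) = 2 → σ⁻¹(2) = 2
σ(3) = 1 → σ⁻¹(1) = 3

σ⁻¹ = [3 2 1]


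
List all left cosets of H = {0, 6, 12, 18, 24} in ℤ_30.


H = {0, 6, 12, 18, 24}, |H| = 5
Number of cosets = |G|/|H| = 30/5 = 6
0 + H = {0, 6, 12, 18, 24}
1 + H = {1, 7, 13, 19, 25}
2 + H = {2, 8, 14, 20, 26}
3 + H = {3, 9, 15, 21, 27}
4 + H = {4, 10, 16, 22, 28}
5 + H = {5, 11, 17, 23, 29}

Cosets: 0+H={0,6,12,18,24}; 1+H={1,7,13,19,25}; 2+H={2,8,14,20,26}; 3+H={3,9,15,21,27}; 4+H={4,10,16,22,28}; 5+H={5,11,17,23,29}


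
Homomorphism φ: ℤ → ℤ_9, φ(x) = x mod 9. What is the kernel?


Kernel = preimage of identity
ker(φ) = {x ∈ ℤ : x ≡ 0 (mod 9)} = 9ℤ = {0, ±9, ±18, ...}

ker(φ) = 9ℤ


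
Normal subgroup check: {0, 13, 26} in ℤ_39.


H = {0, 13, 26} in ℤ_39
ℤ_39 is abelian; every subgroup of an abelian group is normal

Yes, normal subgroup


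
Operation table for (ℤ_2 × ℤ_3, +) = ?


Elements: {(0,0), (0,1), (0,2), (1,0), (1,1), (1,2)}
Operation: componentwise addition mod (2, 3)
Entry (a, b) = ((a₁+b₁) mod 2, (a₂+b₂) mod 3)

Cayley table:
      | (0,0) | (0,1) | (0,2) | (1,0) | (1,1) | (1,2)
(0,0) | (0,0) | (0,1) | (0,2) | (1,0) | (1,1) | (1,2)
(0,1) | (0,1) | (0,2) | (0,0) | (1,1) | (1,2) | (1,0)
(0,2) | (0,2) | (0,0) | (0,1) | (1,2) | (1,0) | (1,1)
(1,0) | (1,0) | (1,1) | (1,2) | (0,0) | (0,1) | (0,2)
(1,1) | (1,1) | (1,2) | (1,0) | (0,1) | (0,2) | (0,0)
(1,2) | (1,2) | (1,0) | (1,1) | (0,2) | (0,0) | (0,1)


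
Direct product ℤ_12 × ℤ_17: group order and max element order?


|ℤ_12 × ℤ_17| = 12 × 17 = 204
Max element order = lcm(12,17) = 204
Cyclic? Yes (gcd=1)

|ℤ_12×ℤ_17| = 204, max element order = 204


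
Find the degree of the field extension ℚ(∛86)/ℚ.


∛86 has minimal polynomial x³ - 86 (irreducible over ℚ since 86 is not a perfect cube)

[ℚ(∛86)/ℚ] = 3


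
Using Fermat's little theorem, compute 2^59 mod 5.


Fermat's little theorem: if p is prime and gcd(a,p)=1, then a^(p-1) ≡ 1 (mod p)
p = 5 is prime, gcd(2,5) = 1
Reduce exponent: 59 mod 4 = 3
So 2^59 ≡ 2^3 (mod 5)
2^3 mod 5 = 3

2^59 ≡ 3 (mod 5)


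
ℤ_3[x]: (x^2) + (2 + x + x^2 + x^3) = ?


Add coefficients mod 3:
x^0: 0 + 2 = 2 (mod 3)
x^1: 0 + 1 = 1 (mod 3)
x^2: 1 + 1 = 2 (mod 3)
x^3: 0 + 1 = 1 (mod 3)
Result: 2 + x + 2x^2 + x^3

f + g = 2 + x + 2x^2 + x^3


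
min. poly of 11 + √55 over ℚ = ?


Let α = 11 + √55. Then α - 11 = √55, so (α - 11)² = 55, giving α² - 22α + 66 = 0. Degree 2 and α ∉ ℚ, so this is the minimal polynomial.

Minimal polynomial: x² - 22x + 66


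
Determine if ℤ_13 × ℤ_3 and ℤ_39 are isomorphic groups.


Comparing ℤ_13 × ℤ_3 and ℤ_39:
gcd(13,3) = 1, so ℤ_13 × ℤ_3 ≅ ℤ_39 (CRT)

Yes, ℤ_13 × ℤ_3 ≅ ℤ_39


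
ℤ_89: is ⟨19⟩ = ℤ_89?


g generates ℤ_n iff gcd(g, n) = 1
gcd(19, 89) = 1
Since gcd = 1, 19 is a generator.

Yes, 19 generates ℤ_89


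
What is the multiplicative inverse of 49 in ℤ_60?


Use the extended Euclidean algorithm to write 1 = 49·s + 60·t; then s mod 60 is the inverse.
Euclidean algorithm:
  49 = 0·60 + 49
  60 = 1·49 + 11
  49 = 4·11 + 5
  11 = 2·5 + 1
  5 = 5·1 + 0
gcd(49,60) = 1
Back-substitution gives: 49·(-11) + 60·(9) = 1
So 49⁻¹ ≡ -11 ≡ 49 (mod 60)
Check: 49 × 49 = 2401 ≡ 1 (mod 60) ✓

49⁻¹ ≡ 49 (mod 60)


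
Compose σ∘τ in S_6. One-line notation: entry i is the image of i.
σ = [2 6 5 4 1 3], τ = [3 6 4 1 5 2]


σ∘τ: apply τ first, then σ
1 →τ 3 →σ 5
2 →τ 6 →σ 3
3 →τ 4 →σ 4
4 →τ 1 →σ 2
5 →τ 5 →σ 1
6 →τ 2 →σ 6

σ∘τ = [5 3 4 2 1 6]


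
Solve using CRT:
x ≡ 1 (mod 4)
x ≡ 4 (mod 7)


m₁ = 4, m₂ = 7, gcd = 1, so CRT applies. M = m₁·m₂ = 28
Let M₁ = M/m₁ = 7, M₂ = M/m₂ = 4
Find y₁ ≡ M₁⁻¹ (mod m₁): 7⁻¹ ≡ 3 (mod 4)
Find y₂ ≡ M₂⁻¹ (mod m₂): 4⁻¹ ≡ 2 (mod 7)
x = a₁·M₁·y₁ + a₂·M₂·y₂ = 1·7·3 + 4·4·2 = 53
Reduce mod 28: x ≡ 25
Check: 25 mod 4 = 1 ✓, 25 mod 7 = 4 ✓

x ≡ 25 (mod 28)


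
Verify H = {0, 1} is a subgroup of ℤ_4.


Subgroup test for H = {0, 1} in (ℤ_4, +):
(1) 0 ∈ H? Yes
(2) Closure: for all a,b ∈ H, (a+b) mod 4 ∈ H? No  [counterexample: 1 + 1 = 2 ∉ H]
(3) Inverses: for all a ∈ H, -a mod 4 ∈ H? No

No, H is not a subgroup of ℤ_4


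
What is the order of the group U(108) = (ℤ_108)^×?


U(n) is the group of units mod n; |U(n)| = φ(n)
|U(108)| = φ(108) = 36

|U(108) = (ℤ_108)^×| = 36


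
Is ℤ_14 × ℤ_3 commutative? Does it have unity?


Direct product ring; commutative with unity (1,1); but (1,0)·(0,1) = (0,0) gives zero divisors, so not an integral domain
Commutative: Yes
Integral domain: No
Has unity: Yes

ℤ_14 × ℤ_3: Commutative=Yes, Unity=Yes


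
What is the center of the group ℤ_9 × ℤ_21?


Z(G) = {g ∈ G | gx = xg for all x ∈ G}
Direct product of abelian groups is abelian, so Z(G) = G

Z(ℤ_9 × ℤ_21) = ℤ_9 × ℤ_21


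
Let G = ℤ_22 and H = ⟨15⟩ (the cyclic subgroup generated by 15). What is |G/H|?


|⟨15⟩| = n / gcd(15, 22) = 22 / 1 = 22
H is normal (ℤ_22 is abelian).
|G/H| = |G| / |H| = 22 / 22 = 1

|G/H| = 1


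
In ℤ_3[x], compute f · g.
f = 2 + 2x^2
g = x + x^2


Expand and collect like terms; reduce coefficients mod 3:
x^0: 2·0 = 0 ≡ 0 (mod 3)
x^1: 2·1 + 0·0 = 2 ≡ 2 (mod 3)
x^2: 2·1 + 0·1 + 2·0 = 2 ≡ 2 (mod 3)
x^3: 0·1 + 2·1 = 2 ≡ 2 (mod 3)
x^4: 2·1 = 2 ≡ 2 (mod 3)
Result: 2x + 2x^2 + 2x^3 + 2x^4

f · g = 2x + 2x^2 + 2x^3 + 2x^4


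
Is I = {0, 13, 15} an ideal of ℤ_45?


Check ideal conditions for I = {0, 13, 15} in ℤ_45:
(1) I is an additive subgroup? No
(2) For r ∈ ℤ_45 and a ∈ I: r·a ∈ I? No  [counterexample: r=2, a=13, r·a mod 45 = 26 ∉ I]

No, I is not an ideal of ℤ_45


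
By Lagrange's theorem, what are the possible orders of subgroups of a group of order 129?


Lagrange's theorem: |H| divides |G|
|G| = 129
Divisors of 129: 1, 3, 43, 129

Possible subgroup orders: {1, 3, 43, 129}


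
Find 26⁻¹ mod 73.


Use the extended Euclidean algorithm to write 1 = 26·s + 73·t; then s mod 73 is the inverse.
Euclidean algorithm:
  26 = 0·73 + 26
  73 = 2·26 + 21
  26 = 1·21 + 5
  21 = 4·5 + 1
  5 = 5·1 + 0
gcd(26,73) = 1
Back-substitution gives: 26·(-14) + 73·(5) = 1
So 26⁻¹ ≡ -14 ≡ 59 (mod 73)
Check: 26 × 59 = 1534 ≡ 1 (mod 73) ✓

26⁻¹ ≡ 59 (mod 73)


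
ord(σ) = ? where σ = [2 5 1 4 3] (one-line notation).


Cycle decomposition: (1 2 5 3)
Cycle lengths: 4
Order = lcm(4) = 4

ord(σ) = 4


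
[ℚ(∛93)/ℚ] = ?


∛93 has minimal polynomial x³ - 93 (irreducible over ℚ since 93 is not a perfect cube)

[ℚ(∛93)/ℚ] = 3


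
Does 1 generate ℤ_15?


g generates ℤ_n iff gcd(g, n) = 1
gcd(1, 15) = 1
Since gcd = 1, 1 is a generator.

Yes, 1 generates ℤ_15


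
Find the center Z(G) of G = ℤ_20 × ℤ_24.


Z(G) = {g ∈ G | gx = xg for all x ∈ G}
Direct product of abelian groups is abelian, so Z(G) = G

Z(ℤ_20 × ℤ_24) = ℤ_20 × ℤ_24


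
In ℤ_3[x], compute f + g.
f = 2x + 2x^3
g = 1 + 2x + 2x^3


Add coefficients mod 3:
x^0: 0 + 1 = 1 (mod 3)
x^1: 2 + 2 = 1 (mod 3)
x^2: 0 + 0 = 0 (mod 3)
x^3: 2 + 2 = 1 (mod 3)
Result: 1 + x + x^3

f + g = 1 + x + x^3


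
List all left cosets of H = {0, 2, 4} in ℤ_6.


H = {0, 2, 4}, |H| = 3
Number of cosets = |G|/|H| = 6/3 = 2
0 + H = {0, 2, 4}
1 + H = {1, 3, 5}

Cosets: 0+H={0,2,4}; 1+H={1,3,5}


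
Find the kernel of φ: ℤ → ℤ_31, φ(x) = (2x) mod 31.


Kernel = preimage of identity
ker(φ) = {x ∈ ℤ : 2x ≡ 0 (mod 31)}. gcd(2,31) = 1, so 2x ≡ 0 (mod 31) ⟺ x ≡ 0 (mod 31/1 = 31). Hence ker(φ) = 31ℤ

ker(φ) = 31ℤ


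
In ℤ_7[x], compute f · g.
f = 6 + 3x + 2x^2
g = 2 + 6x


Expand and collect like terms; reduce coefficients mod 7:
x^0: 6·2 = 12 ≡ 5 (mod 7)
x^1: 6·6 + 3·2 = 42 ≡ 0 (mod 7)
x^2: 3·6 + 2·2 = 22 ≡ 1 (mod 7)
x^3: 2·6 = 12 ≡ 5 (mod 7)
Result: 5 + x^2 + 5x^3

f · g = 5 + x^2 + 5x^3


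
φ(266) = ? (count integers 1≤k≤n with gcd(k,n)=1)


Factor n: 266 = 2 × 7 × 19
φ(n) = n · ∏(1 - 1/p) over distinct primes p | n
φ(266) = 266 · (1 - 1/2) · (1 - 1/7) · (1 - 1/19) = 108

φ(266) = 108


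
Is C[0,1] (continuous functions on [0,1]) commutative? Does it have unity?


pointwise +,× is commutative with unity (constant 1); but bump functions with disjoint support multiply to 0 — zero divisors, so not an integral domain
Commutative: Yes
Integral domain: No
Has unity: Yes

C[0,1] (continuous functions on [0,1]): Commutative=Yes, Unity=Yes


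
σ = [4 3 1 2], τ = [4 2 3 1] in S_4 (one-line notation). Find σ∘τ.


σ∘τ: apply τ first, then σ
1 →τ 4 →σ 2
2 →τ 2 →σ 3
3 →τ 3 →σ 1
4 →τ 1 →σ 4

σ∘τ = [2 3 1 4]


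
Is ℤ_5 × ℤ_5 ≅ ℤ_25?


Comparing ℤ_5 × ℤ_5 and ℤ_25:
gcd(5,5) = 5 ≠ 1. Max element order in ℤ_5×ℤ_5 is lcm(5,5) = 5 < 25, so it has no element of order 25

No, ℤ_5 × ℤ_5 ≇ ℤ_25


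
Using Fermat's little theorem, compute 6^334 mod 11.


Fermat's little theorem: if p is prime and gcd(a,p)=1, then a^(p-1) ≡ 1 (mod p)
p = 11 is prime, gcd(6,11) = 1
Reduce exponent: 334 mod 10 = 4
So 6^334 ≡ 6^4 (mod 11)
6^4 mod 11 = 9

6^334 ≡ 9 (mod 11)


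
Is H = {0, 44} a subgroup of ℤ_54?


Subgroup test for H = {0, 44} in (ℤ_54, +):
(1) 0 ∈ H? Yes
(2) Closure: for all a,b ∈ H, (a+b) mod 54 ∈ H? No  [counterexample: 44 + 44 = 34 ∉ H]
(3) Inverses: for all a ∈ H, -a mod 54 ∈ H? No

No, H is not a subgroup of ℤ_54


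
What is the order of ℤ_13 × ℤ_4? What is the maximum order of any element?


|ℤ_13 × ℤ_4| = 13 × 4 = 52
Max element order = lcm(13,4) = 52
Cyclic? Yes (gcd=1)

|ℤ_13×ℤ_4| = 52, max element order = 52


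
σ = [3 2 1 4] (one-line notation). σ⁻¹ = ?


To find σ⁻¹, swap domain and range:
σ(1) = 3 → σ⁻¹(3) = 1
σ(2) = 2 → σ⁻¹(2) = 2
σ(3) = 1 → σ⁻¹(1) = 3
σ(4) = 4 → σ⁻¹(4) = 4

σ⁻¹ = [3 2 1 4]


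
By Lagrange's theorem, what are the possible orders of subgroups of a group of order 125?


Lagrange's theorem: |H| divides |G|
|G| = 125
Divisors of 125: 1, 5, 25, 125

Possible subgroup orders: {1, 5, 25, 125}


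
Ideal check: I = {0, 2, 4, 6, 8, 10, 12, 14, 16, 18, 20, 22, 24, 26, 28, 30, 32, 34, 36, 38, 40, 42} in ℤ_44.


Check ideal conditions for I = {0, 2, 4, 6, 8, 10, 12, 14, 16, 18, 20, 22, 24, 26, 28, 30, 32, 34, 36, 38, 40, 42} in ℤ_44:
(1) I is an additive subgroup? Yes
(2) For r ∈ ℤ_44 and a ∈ I: r·a ∈ I? Yes

Yes, I is an ideal of ℤ_44


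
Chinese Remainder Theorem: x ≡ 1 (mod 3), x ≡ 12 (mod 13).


m₁ = 3, m₂ = 13, gcd = 1, so CRT applies. M = m₁·m₂ = 39
Let M₁ = M/m₁ = 13, M₂ = M/m₂ = 3
Find y₁ ≡ M₁⁻¹ (mod m₁): 13⁻¹ ≡ 1 (mod 3)
Find y₂ ≡ M₂⁻¹ (mod m₂): 3⁻¹ ≡ 9 (mod 13)
x = a₁·M₁·y₁ + a₂·M₂·y₂ = 1·13·1 + 12·3·9 = 337
Reduce mod 39: x ≡ 25
Check: 25 mod 3 = 1 ✓, 25 mod 13 = 12 ✓

x ≡ 25 (mod 39)


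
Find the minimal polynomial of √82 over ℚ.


√82 satisfies x² - 82 = 0, irreducible over ℚ since 82 is squarefree

Minimal polynomial: x² - 82


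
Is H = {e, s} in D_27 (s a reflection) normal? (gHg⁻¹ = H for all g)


H = {e, s} in D_27 (s a reflection)
r·s·r⁻¹ = sr⁻² ≠ s for n ≥ 3, so {e, s} is not closed under conjugation

No, not a normal subgroup


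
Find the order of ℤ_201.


ℤ_n has n elements.

|ℤ_201| = 201


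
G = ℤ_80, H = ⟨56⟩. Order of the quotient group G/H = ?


|⟨56⟩| = n / gcd(56, 80) = 80 / 8 = 10
H is normal (ℤ_80 is abelian).
|G/H| = |G| / |H| = 80 / 10 = 8

|G/H| = 8


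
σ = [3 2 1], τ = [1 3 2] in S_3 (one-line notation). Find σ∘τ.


σ∘τ: apply τ first, then σ
1 →τ 1 →σ 3
2 →τ 3 →σ 1
3 →τ 2 →σ 2

σ∘τ = [3 1 2]


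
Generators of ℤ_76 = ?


g generates ℤ_n iff gcd(g,n) = 1
Prime factors of 76: 2, 19
Generators are g ∈ {1,...,75} not divisible by any of these primes.
Generators: {1, 3, 5, 7, 9, 11, 13, 15, 17, 21, 23, 25, 27, 29, 31, 33, 35, 37, 39, 41, 43, 45, 47, 49, 51, 53, 55, 59, 61, 63, 65, 67, 69, 71, 73, 75}
Number of generators = φ(76) = 36

Generators of ℤ_76 = {1, 3, 5, 7, 9, 11, 13, 15, 17, 21, 23, 25, 27, 29, 31, 33, 35, 37, 39, 41, 43, 45, 47, 49, 51, 53, 55, 59, 61, 63, 65, 67, 69, 71, 73, 75}


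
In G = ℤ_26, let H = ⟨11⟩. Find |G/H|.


|⟨11⟩| = n / gcd(11, 26) = 26 / 1 = 26
H is normal (ℤ_26 is abelian).
|G/H| = |G| / |H| = 26 / 26 = 1

|G/H| = 1


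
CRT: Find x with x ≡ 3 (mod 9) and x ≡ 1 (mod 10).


m₁ = 9, m₂ = 10, gcd = 1, so CRT applies. M = m₁·m₂ = 90
Let M₁ = M/m₁ = 10, M₂ = M/m₂ = 9
Find y₁ ≡ M₁⁻¹ (mod m₁): 10⁻¹ ≡ 1 (mod 9)
Find y₂ ≡ M₂⁻¹ (mod m₂): 9⁻¹ ≡ 9 (mod 10)
x = a₁·M₁·y₁ + a₂·M₂·y₂ = 3·10·1 + 1·9·9 = 111
Reduce mod 90: x ≡ 21
Check: 21 mod 9 = 3 ✓, 21 mod 10 = 1 ✓

x ≡ 21 (mod 90)


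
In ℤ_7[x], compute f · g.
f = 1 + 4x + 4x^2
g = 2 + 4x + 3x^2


Expand and collect like terms; reduce coefficients mod 7:
x^0: 1·2 = 2 ≡ 2 (mod 7)
x^1: 1·4 + 4·2 = 12 ≡ 5 (mod 7)
x^2: 1·3 + 4·4 + 4·2 = 27 ≡ 6 (mod 7)
x^3: 4·3 + 4·4 = 28 ≡ 0 (mod 7)
x^4: 4·3 = 12 ≡ 5 (mod 7)
Result: 2 + 5x + 6x^2 + 5x^4

f · g = 2 + 5x + 6x^2 + 5x^4


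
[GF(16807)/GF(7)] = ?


GF(16807) = GF(7^5), so the extension degree is 5

[GF(16807)/GF(7)] = 5


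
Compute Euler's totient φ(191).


Factor n: 191 = 191
φ(n) = n · ∏(1 - 1/p) over distinct primes p | n
φ(191) = 191 · (1 - 1/191) = 190

φ(191) = 190


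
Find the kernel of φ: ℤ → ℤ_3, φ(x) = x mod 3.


Kernel = preimage of identity
ker(φ) = {x ∈ ℤ : x ≡ 0 (mod 3)} = 3ℤ = {0, ±3, ±6, ...}

ker(φ) = 3ℤ


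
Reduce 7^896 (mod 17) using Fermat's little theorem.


Fermat's little theorem: if p is prime and gcd(a,p)=1, then a^(p-1) ≡ 1 (mod p)
p = 17 is prime, gcd(7,17) = 1
Reduce exponent: 896 mod 16 = 0
So 7^896 ≡ 7^0 (mod 17)
7^0 = 1

7^896 ≡ 1 (mod 17)


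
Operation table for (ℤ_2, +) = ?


Elements: {0, 1}
Operation: addition mod 2
Entry (a, b) = (a + b) mod 2

Cayley table:
  | 0 | 1
0 | 0 | 1
1 | 1 | 0


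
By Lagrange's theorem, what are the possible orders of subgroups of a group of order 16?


Lagrange's theorem: |H| divides |G|
|G| = 16
Divisors of 16: 1, 2, 4, 8, 16

Possible subgroup orders: {1, 2, 4, 8, 16}


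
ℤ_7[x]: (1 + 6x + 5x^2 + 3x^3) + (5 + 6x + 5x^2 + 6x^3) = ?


Add coefficients mod 7:
x^0: 1 + 5 = 6 (mod 7)
x^1: 6 + 6 = 5 (mod 7)
x^2: 5 + 5 = 3 (mod 7)
x^3: 3 + 6 = 2 (mod 7)
Result: 6 + 5x + 3x^2 + 2x^3

f + g = 6 + 5x + 3x^2 + 2x^3


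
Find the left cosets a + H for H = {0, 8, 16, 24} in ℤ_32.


H = {0, 8, 16, 24}, |H| = 4
Number of cosets = |G|/|H| = 32/4 = 8
0 + H = {0, 8, 16, 24}
1 + H = {1, 9, 17, 25}
2 + H = {2, 10, 18, 26}
3 + H = {3, 11, 19, 27}
4 + H = {4, 12, 20, 28}
5 + H = {5, 13, 21, 29}
6 + H = {6, 14, 22, 30}
7 + H = {7, 15, 23, 31}

Cosets: 0+H={0,8,16,24}; 1+H={1,9,17,25}; 2+H={2,10,18,26}; 3+H={3,11,19,27}; 4+H={4,12,20,28}; 5+H={5,13,21,29}; 6+H={6,14,22,30}; 7+H={7,15,23,31}


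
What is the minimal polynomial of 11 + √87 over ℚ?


Let α = 11 + √87. Then α - 11 = √87, so (α - 11)² = 87, giving α² - 22α + 34 = 0. Degree 2 and α ∉ ℚ, so this is the minimal polynomial.

Minimal polynomial: x² - 22x + 34


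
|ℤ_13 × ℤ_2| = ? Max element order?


|ℤ_13 × ℤ_2| = 13 × 2 = 26
Max element order = lcm(13,2) = 26
Cyclic? Yes (gcd=1)

|ℤ_13×ℤ_2| = 26, max element order = 26


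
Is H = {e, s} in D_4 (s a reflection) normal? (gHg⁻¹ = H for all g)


H = {e, s} in D_4 (s a reflection)
r·s·r⁻¹ = sr⁻² ≠ s for n ≥ 3, so {e, s} is not closed under conjugation

No, not a normal subgroup


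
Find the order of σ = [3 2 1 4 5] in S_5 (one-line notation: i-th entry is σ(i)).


Cycle decomposition: (1 3)
Cycle lengths: 2
Order = lcm(2) = 2

ord(σ) = 2


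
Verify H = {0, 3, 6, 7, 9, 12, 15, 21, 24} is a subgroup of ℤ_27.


Subgroup test for H = {0, 3, 6, 7, 9, 12, 15, 21, 24} in (ℤ_27, +):
(1) 0 ∈ H? Yes
(2) Closure: for all a,b ∈ H, (a+b) mod 27 ∈ H? No  [counterexample: 3 + 7 = 10 ∉ H]
(3) Inverses: for all a ∈ H, -a mod 27 ∈ H? No

No, H is not a subgroup of ℤ_27


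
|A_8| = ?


|A_n| = n!/2 (even permutations)
|A_8| = 8!/2 = 40320/2 = 20160

|A_8| = 20160


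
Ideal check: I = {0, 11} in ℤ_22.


Check ideal conditions for I = {0, 11} in ℤ_22:
(1) I is an additive subgroup? Yes
(2) For r ∈ ℤ_22 and a ∈ I: r·a ∈ I? Yes

Yes, I is an ideal of ℤ_22


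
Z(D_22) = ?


Z(G) = {g ∈ G | gx = xg for all x ∈ G}
For even n, Z(D_n) = {e, r^(n/2)}: the 180° rotation r^11 commutes with every reflection and rotation

Z(D_22) = {e, r^11}


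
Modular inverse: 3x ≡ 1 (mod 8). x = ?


Use the extended Euclidean algorithm to write 1 = 3·s + 8·t; then s mod 8 is the inverse.
Euclidean algorithm:
  3 = 0·8 + 3
  8 = 2·3 + 2
  3 = 1·2 + 1
  2 = 2·1 + 0
gcd(3,8) = 1
Back-substitution gives: 3·(3) + 8·(-1) = 1
So 3⁻¹ ≡ 3 ≡ 3 (mod 8)
Check: 3 × 3 = 9 ≡ 1 (mod 8) ✓

3⁻¹ ≡ 3 (mod 8)


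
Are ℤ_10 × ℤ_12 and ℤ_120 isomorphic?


Comparing ℤ_10 × ℤ_12 and ℤ_120:
gcd(10,12) = 2 ≠ 1. Max element order in ℤ_10×ℤ_12 is lcm(10,12) = 60 < 120, so it has no element of order 120

No, ℤ_10 × ℤ_12 ≇ ℤ_120


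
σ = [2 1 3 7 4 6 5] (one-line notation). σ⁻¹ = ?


To find σ⁻¹, swap domain and range:
σ(1) = 2 → σ⁻¹(2) = 1
σ(2) = 1 → σ⁻¹(1) = 2
σ(3) = 3 → σ⁻¹(3) = 3
σ(4) = 7 → σ⁻¹(7) = 4
σ(5) = 4 → σ⁻¹(4) = 5
σ(6) = 6 → σ⁻¹(6) = 6
σ(7) = 5 → σ⁻¹(5) = 7

σ⁻¹ = [2 1 3 5 7 6 4]


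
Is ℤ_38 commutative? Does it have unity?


ℤ_38 is a commutative ring with unity 1; 38 = 2×19 is composite, so 2·19 ≡ 0 gives zero divisors (not an integral domain)
Commutative: Yes
Integral domain: No
Has unity: Yes

ℤ_38: Commutative=Yes, Unity=Yes


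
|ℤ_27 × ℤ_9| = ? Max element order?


|ℤ_27 × ℤ_9| = 27 × 9 = 243
Max element order = lcm(27,9) = 27
Cyclic? No (gcd=9)

|ℤ_27×ℤ_9| = 243, max element order = 27


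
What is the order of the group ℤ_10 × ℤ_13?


|A × B| = |A| · |B|
|ℤ_10 × ℤ_13| = 10 × 13 = 130

|ℤ_10 × ℤ_13| = 130


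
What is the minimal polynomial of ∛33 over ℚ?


∛33 satisfies x³ - 33 = 0, irreducible over ℚ (no rational root; 33 is not a perfect cube)

Minimal polynomial: x³ - 33


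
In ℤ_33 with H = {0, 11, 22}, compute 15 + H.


15 + H = {15 + h (mod 33) : h ∈ H}
15+0=15, 15+11=26, 15+22=4
15 + H = {4, 15, 26} = 4 + H

15 + H = {4, 15, 26}


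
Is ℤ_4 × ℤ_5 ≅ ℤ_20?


Comparing ℤ_4 × ℤ_5 and ℤ_20:
gcd(4,5) = 1, so ℤ_4 × ℤ_5 ≅ ℤ_20 (CRT)

Yes, ℤ_4 × ℤ_5 ≅ ℤ_20


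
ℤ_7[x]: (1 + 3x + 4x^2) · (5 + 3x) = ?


Expand and collect like terms; reduce coefficients mod 7:
x^0: 1·5 = 5 ≡ 5 (mod 7)
x^1: 1·3 + 3·5 = 18 ≡ 4 (mod 7)
x^2: 3·3 + 4·5 = 29 ≡ 1 (mod 7)
x^3: 4·3 = 12 ≡ 5 (mod 7)
Result: 5 + 4x + x^2 + 5x^3

f · g = 5 + 4x + x^2 + 5x^3


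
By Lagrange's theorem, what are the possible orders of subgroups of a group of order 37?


Lagrange's theorem: |H| divides |G|
|G| = 37
Divisors of 37: 1, 37

Possible subgroup orders: {1, 37}


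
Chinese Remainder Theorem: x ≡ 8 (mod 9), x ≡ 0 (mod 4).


m₁ = 9, m₂ = 4, gcd = 1, so CRT applies. M = m₁·m₂ = 36
Let M₁ = M/m₁ = 4, M₂ = M/m₂ = 9
Find y₁ ≡ M₁⁻¹ (mod m₁): 4⁻¹ ≡ 7 (mod 9)
Find y₂ ≡ M₂⁻¹ (mod m₂): 9⁻¹ ≡ 1 (mod 4)
x = a₁·M₁·y₁ + a₂·M₂·y₂ = 8·4·7 + 0·9·1 = 224
Reduce mod 36: x ≡ 8
Check: 8 mod 9 = 8 ✓, 8 mod 4 = 0 ✓

x ≡ 8 (mod 36)


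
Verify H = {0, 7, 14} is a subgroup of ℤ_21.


Subgroup test for H = {0, 7, 14} in (ℤ_21, +):
(1) 0 ∈ H? Yes
(2) Closure: for all a,b ∈ H, (a+b) mod 21 ∈ H? Yes
(3) Inverses: for all a ∈ H, -a mod 21 ∈ H? Yes

Yes, H is a subgroup of ℤ_21


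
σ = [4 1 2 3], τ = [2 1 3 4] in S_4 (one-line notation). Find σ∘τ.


σ∘τ: apply τ first, then σ
1 →τ 2 →σ 1
2 →τ 1 →σ 4
3 →τ 3 →σ 2
4 →τ 4 →σ 3

σ∘τ = [1 4 2 3]


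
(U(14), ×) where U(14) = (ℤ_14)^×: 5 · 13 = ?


Operation: multiplication mod 14
5 · 13 = (a × b) mod 14 with a = 5, b = 13

5 · 13 = 9


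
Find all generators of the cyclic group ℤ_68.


g generates ℤ_n iff gcd(g,n) = 1
Prime factors of 68: 2, 17
Generators are g ∈ {1,...,67} not divisible by any of these primes.
Generators: {1, 3, 5, 7, 9, 11, 13, 15, 19, 21, 23, 25, 27, 29, 31, 33, 35, 37, 39, 41, 43, 45, 47, 49, 53, 55, 57, 59, 61, 63, 65, 67}
Number of generators = φ(68) = 32

Generators of ℤ_68 = {1, 3, 5, 7, 9, 11, 13, 15, 19, 21, 23, 25, 27, 29, 31, 33, 35, 37, 39, 41, 43, 45, 47, 49, 53, 55, 57, 59, 61, 63, 65, 67}


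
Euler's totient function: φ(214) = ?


Factor n: 214 = 2 × 107
φ(n) = n · ∏(1 - 1/p) over distinct primes p | n
φ(214) = 214 · (1 - 1/2) · (1 - 1/107) = 106

φ(214) = 106


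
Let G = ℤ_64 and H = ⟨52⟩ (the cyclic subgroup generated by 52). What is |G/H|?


|⟨52⟩| = n / gcd(52, 64) = 64 / 4 = 16
H is normal (ℤ_64 is abelian).
|G/H| = |G| / |H| = 64 / 16 = 4

|G/H| = 4
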